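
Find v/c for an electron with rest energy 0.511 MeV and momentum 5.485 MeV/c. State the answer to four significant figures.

pc/(mc²) = 5.485/0.511 = 10.734 = βγ = β/√(1−β²).
So β² = x²/(1 + x²) with x = 10.734: x² = 115.219, β² = 115.219/116.219 = 0.991396, β = 0.9957.

0.9957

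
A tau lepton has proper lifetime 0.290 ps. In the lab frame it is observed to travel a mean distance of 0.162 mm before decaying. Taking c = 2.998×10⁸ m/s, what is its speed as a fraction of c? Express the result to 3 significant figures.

Let x = d/(cτ) = 1.620×10^-4 m / (2.998×10⁸ m/s × 2.900×10^-13 s) = 1.8633. Since d = βγcτ, x = βγ = β/√(1−β²).
Solving: β² = x²/(1+x²) = 3.47189/4.47189 = 0.776381, so β = 0.881.

0.881c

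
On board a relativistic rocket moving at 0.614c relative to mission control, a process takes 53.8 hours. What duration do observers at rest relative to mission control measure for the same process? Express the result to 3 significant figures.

With β = 0.614, γ = 1/√(1 − 0.614²) = 1/√0.623004 = 1.2669.
The onboard clock measures proper time, so the interval in the rest frame of mission control is dilated: Δt = γ·Δτ = 1.2669 × 53.8 hours = 68.2 hours.

68.2 hours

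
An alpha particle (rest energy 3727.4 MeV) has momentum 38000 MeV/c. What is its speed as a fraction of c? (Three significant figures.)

0.995c

pc/(mc²) = 38000/3727.4 = 10.195 = βγ = β/√(1−β²).
So β² = x²/(1 + x²) with x = 10.195: x² = 103.938, β² = 103.938/104.938 = 0.990471, β = 0.995.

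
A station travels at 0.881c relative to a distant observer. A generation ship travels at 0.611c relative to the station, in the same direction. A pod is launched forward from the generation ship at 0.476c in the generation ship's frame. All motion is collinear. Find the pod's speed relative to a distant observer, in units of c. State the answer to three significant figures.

Compose velocities in two stages. Stage 1 (into S'): u₁ = (0.476+0.611)/(1+0.476×0.611) = 0.84209.
Stage 2 (into S): u = (0.84209+0.881)/(1+0.84209×0.881) = 0.98921, so the speed is 0.989c.

0.989c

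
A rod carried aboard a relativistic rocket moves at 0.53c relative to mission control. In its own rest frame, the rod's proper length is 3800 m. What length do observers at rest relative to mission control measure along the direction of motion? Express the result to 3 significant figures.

3220 m

γ = 1/√(1 − β²) = 1/√(1 − 0.2809) = 1/√0.7191 = 1/0.847998 = 1.1792.
Along the direction of motion the measured length is L₀/γ = 3800/1.1792 = 3220 m.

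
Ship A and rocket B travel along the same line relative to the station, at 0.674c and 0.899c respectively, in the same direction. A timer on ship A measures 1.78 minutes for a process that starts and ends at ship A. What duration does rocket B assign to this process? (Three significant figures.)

2.17 minutes

Speed of ship A in rocket B's frame: u = (v_A − v_B)/(1 − v_A v_B/c²) = (0.674 − 0.899)/(1 − 0.674×0.899) = −0.225/0.394074 = −0.57096; |u| = 0.57096c.
At |u| = 0.57096c, γ = (1 − 0.325995)^(−1/2) = 1.2181.
Ship A's interval is proper; time dilation gives Δt_B = γΔτ = 1.2181 × 1.78 minutes = 2.17 minutes.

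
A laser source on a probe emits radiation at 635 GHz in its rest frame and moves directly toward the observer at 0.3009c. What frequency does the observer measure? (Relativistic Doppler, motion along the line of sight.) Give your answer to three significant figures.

866 GHz

Relativistic Doppler (source moving toward): f_obs = f_src · √((1+β)/(1−β)).
With β = 0.3009: factor = √(1.3009/0.6991) = 1.3641.
f_obs = 635 × 1.3641 = 866 GHz.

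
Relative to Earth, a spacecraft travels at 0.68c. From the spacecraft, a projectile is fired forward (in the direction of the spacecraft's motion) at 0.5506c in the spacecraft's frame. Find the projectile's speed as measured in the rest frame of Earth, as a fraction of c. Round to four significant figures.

Relativistic velocity addition: u = (u' + v)/(1 + u'v/c²), with u' = 0.5506c and v = 0.68c.
Numerator: 0.5506 + 0.68 = 1.2306. Denominator: 1 + (0.5506)(0.68) = 1.374408.
u = 1.2306/1.374408 = 0.89537, so the speed is 0.8954c.

0.8954c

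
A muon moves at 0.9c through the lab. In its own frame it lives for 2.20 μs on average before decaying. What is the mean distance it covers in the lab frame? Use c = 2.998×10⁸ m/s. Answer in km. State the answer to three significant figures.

Lorentz factor: γ = (1 − 0.81)^(−1/2) = 2.2942.
Lab-frame lifetime: Δt = γτ = 2.2942 × 2.20 μs = 5.0472 μs.
Distance: d = vΔt = 0.9 × 2.998×10⁸ m/s × 5.0472×10^-6 s = 1360 m = 1.36 km.

1.36 km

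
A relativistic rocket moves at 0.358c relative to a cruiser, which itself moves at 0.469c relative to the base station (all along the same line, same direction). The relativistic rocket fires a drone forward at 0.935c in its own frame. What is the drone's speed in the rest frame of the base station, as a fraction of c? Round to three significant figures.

First combine the drone and relativistic rocket (S''→S'): u₁ = (0.935 + 0.358)/(1 + 0.935×0.358) = 1.293/1.33473 = 0.96874.
Then combine with the cruiser (S'→S): u = (0.96874 + 0.469)/(1 + 0.96874×0.469) = 1.43774/1.45433906 = 0.98859.

0.989c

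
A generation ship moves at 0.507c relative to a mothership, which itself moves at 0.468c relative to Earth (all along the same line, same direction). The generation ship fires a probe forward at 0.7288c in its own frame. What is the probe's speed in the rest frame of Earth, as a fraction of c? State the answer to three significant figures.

0.963c

Apply u = (u'+v)/(1+u'v) twice. Probe in the mothership frame: (0.7288+0.507)/(1+0.7288·0.507) = 1.2358/1.3695016 = 0.90237c.
That velocity, transformed to the rest frame of Earth: (0.90237+0.468)/(1+0.90237·0.468) = 1.37037/1.42230916 = 0.96348c.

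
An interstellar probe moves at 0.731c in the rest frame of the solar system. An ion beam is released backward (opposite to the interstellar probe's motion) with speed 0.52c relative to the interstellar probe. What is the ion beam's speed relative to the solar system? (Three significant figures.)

0.340c

In units of c, u = (u' + v)/(1 + u'v) with u' = −0.52 and v = 0.731.
Numerator: −0.52 + 0.731 = 0.211. Denominator: 1 + (−0.52)(0.731) = 0.61988.
u = 0.211/0.61988 = 0.34039, so the speed is 0.340c.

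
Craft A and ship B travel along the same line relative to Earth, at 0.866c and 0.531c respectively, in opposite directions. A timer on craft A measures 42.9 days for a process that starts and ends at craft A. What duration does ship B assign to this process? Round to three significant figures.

148 days

Speed of craft A in ship B's frame: u = (v_A + v_B)/(1 + v_A v_B/c²) = (0.866 + 0.531)/(1 + 0.866×0.531) = 1.397/1.459846 = 0.95695; |u| = 0.95695c.
At |u| = 0.95695c, γ = (1 − 0.915753)^(−1/2) = 3.4453.
Craft A's interval is proper; time dilation gives Δt_B = γΔτ = 3.4453 × 42.9 days = 148 days.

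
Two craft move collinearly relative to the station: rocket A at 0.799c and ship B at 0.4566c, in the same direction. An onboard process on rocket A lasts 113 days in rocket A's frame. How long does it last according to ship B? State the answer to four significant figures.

134.2 days

Transform rocket A's velocity into ship B's frame: (0.799 − 0.4566)/(1 − 0.799·0.4566) = 0.3424/0.6351766, so the relative speed is 0.53906c.
γ for this relative speed: γ = 1/√(1 − 0.290586) = 1.1873.
Rocket A's interval is proper; time dilation gives Δt_B = γΔτ = 1.1873 × 113 days = 134.2 days.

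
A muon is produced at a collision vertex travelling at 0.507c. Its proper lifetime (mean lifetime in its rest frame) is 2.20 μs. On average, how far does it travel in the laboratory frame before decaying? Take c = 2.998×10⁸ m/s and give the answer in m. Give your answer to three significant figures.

β² = 0.257049, so γ = 1/√0.742951 = 1.1602.
Lab-frame lifetime: Δt = γτ = 1.1602 × 2.20 μs = 2.5524 μs.
Distance: d = vΔt = 0.507 × 2.998×10⁸ m/s × 2.5524×10^-6 s = 388 m.

388 m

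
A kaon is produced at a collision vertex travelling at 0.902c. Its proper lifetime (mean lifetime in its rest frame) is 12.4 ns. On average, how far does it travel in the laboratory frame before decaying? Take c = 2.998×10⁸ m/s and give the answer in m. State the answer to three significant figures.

7.77 m

γ = 1/√(1 − β²) = 1/√(1 − 0.813604) = 1/√0.186396 = 1/0.431736 = 2.3162.
Lab-frame lifetime: Δt = γτ = 2.3162 × 12.4 ns = 28.721 ns.
Distance: d = vΔt = 0.902 × 2.998×10⁸ m/s × 2.8721×10^-8 s = 7.77 m.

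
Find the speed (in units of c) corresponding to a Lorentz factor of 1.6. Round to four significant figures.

0.7806c

β = √(1 − 1/γ²) = √(1 − 1/2.56) = √0.609375 = 0.7806.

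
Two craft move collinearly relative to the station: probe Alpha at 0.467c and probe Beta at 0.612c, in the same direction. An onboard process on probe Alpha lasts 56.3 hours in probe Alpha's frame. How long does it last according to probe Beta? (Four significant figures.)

57.50 hours

Speed of probe Alpha in probe Beta's frame: u = (v_A − v_B)/(1 − v_A v_B/c²) = (0.467 − 0.612)/(1 − 0.467×0.612) = −0.145/0.714196 = −0.20303; |u| = 0.20303c.
γ for this relative speed: γ = 1/√(1 − 0.0412212) = 1.0213.
Probe Alpha's interval is proper; time dilation gives Δt_B = γΔτ = 1.0213 × 56.3 hours = 57.50 hours.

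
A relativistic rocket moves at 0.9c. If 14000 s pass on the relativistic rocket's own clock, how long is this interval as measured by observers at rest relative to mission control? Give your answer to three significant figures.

32100 s

γ = 1/√(1 − β²) = 1/√(1 − 0.81) = 1/√0.19 = 1/0.43589 = 2.2942.
Time dilation: Δt = γ·Δτ = 2.2942 × 14000 = 32100 s.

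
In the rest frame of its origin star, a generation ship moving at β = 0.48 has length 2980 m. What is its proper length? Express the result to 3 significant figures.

3400 m

With β = 0.48, γ = 1/√(1 − 0.48²) = 1/√0.7696 = 1.1399.
Proper length: L₀ = γ·L = 1.1399 × 2980 = 3400 m.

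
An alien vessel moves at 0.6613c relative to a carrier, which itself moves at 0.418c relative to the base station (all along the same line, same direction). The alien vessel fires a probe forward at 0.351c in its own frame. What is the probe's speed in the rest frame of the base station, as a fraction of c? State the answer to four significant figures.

0.9227c

Apply u = (u'+v)/(1+u'v) twice. Probe in the carrier frame: (0.351+0.6613)/(1+0.351·0.6613) = 1.0123/1.2321163 = 0.82159c.
That velocity, transformed to the rest frame of the base station: (0.82159+0.418)/(1+0.82159·0.418) = 1.23959/1.34342462 = 0.92271c.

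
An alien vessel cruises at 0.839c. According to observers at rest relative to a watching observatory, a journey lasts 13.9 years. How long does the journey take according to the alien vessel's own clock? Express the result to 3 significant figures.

7.56 years

β² = 0.703921, so γ = 1/√0.296079 = 1.8378.
The alien vessel's clock runs slow as seen from a watching observatory, so Δτ = Δt/γ = 13.9/1.8378 = 7.56 years.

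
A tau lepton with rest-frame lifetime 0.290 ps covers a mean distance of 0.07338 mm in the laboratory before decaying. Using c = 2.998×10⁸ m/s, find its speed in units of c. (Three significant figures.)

0.645c

Let x = d/(cτ) = 7.338×10^-5 m / (2.998×10⁸ m/s × 2.900×10^-13 s) = 0.84401. Since d = βγcτ, x = βγ = β/√(1−β²).
Solving: β² = x²/(1+x²) = 0.712353/1.712353 = 0.416008, so β = 0.645.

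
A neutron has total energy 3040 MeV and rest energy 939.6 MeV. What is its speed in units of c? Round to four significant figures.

Total energy E = γmc² gives γ = 3040/939.6 = 3.2354.
Hence β = √(1 − 1/γ²) = √(1 − 0.0955309) = √0.9044691 = 0.9510.

0.9510c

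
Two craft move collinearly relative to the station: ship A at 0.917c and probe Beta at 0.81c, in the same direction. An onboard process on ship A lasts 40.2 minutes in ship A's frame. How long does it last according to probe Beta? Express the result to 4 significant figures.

44.21 minutes

Transform ship A's velocity into probe Beta's frame: (0.917 − 0.81)/(1 − 0.917·0.81) = 0.107/0.25723, so the relative speed is 0.41597c.
γ for this relative speed: γ = 1/√(1 − 0.173031) = 1.0997.
The clock on ship A records proper time, so probe Beta measures Δt = γΔτ = 1.0997 × 40.2 = 44.21 minutes.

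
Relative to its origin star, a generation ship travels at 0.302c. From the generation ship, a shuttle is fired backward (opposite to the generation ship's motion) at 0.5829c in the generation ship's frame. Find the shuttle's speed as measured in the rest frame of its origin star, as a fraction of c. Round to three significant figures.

In units of c, u = (u' + v)/(1 + u'v) with u' = −0.5829 and v = 0.302.
Numerator: −0.5829 + 0.302 = −0.2809. Denominator: 1 + (−0.5829)(0.302) = 0.8239642.
u = −0.2809/0.8239642 = −0.34091, so the speed is 0.341c.

0.341c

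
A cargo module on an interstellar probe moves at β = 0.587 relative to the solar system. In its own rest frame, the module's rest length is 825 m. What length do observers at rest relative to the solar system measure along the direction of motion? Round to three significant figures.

γ = 1/√(1 − β²) = 1/√(1 − 0.344569) = 1/√0.655431 = 1/0.809587 = 1.2352.
Along the direction of motion the measured length is L₀/γ = 825/1.2352 = 668 m.

668 m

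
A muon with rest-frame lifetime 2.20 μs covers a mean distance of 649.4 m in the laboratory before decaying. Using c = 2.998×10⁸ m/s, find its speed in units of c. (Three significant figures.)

d = βγcτ ⇒ βγ = d/(cτ) = 649.4 m / (659.56 m) = 0.9846.
β = (βγ)/√(1+(βγ)²) = 0.9846/√1.969437 = 0.702.

0.702c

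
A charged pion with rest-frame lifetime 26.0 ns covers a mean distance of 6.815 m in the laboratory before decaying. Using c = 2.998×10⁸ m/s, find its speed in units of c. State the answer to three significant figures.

0.658c

d = βγcτ ⇒ βγ = d/(cτ) = 6.815 m / (7.7948 m) = 0.8743.
β = (βγ)/√(1+(βγ)²) = 0.8743/√1.7644 = 0.658.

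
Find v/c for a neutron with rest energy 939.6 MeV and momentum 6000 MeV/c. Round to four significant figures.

βγ = pc/(mc²) = 6000/939.6 = 6.3857.
Since γ² = 1 + (βγ)² = 41.7772, γ = √41.7772 = 6.46353, and β = (βγ)/γ = 6.3857/6.46353 = 0.9880.

0.9880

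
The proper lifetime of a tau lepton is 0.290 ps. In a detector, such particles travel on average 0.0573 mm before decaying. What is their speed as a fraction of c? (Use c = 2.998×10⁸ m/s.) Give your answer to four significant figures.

d = βγcτ ⇒ βγ = d/(cτ) = 5.730×10^-5 m / (8.6942×10^-5 m) = 0.65906.
β = (βγ)/√(1+(βγ)²) = 0.65906/√1.43436 = 0.5503.

0.5503c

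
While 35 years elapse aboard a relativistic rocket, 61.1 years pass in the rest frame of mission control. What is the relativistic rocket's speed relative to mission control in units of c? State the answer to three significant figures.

γ = Δt/Δτ = 61.1/35 = 1.7457.
β = √(1 − 1/γ²) = √(1 − 0.328141) = √0.671859 = 0.820.

0.820c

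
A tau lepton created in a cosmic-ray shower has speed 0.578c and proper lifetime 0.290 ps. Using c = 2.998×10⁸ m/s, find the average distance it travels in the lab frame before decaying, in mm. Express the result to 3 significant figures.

0.0616 mm

With β = 0.578, γ = 1/√(1 − 0.578²) = 1/√0.665916 = 1.2254.
Lab-frame lifetime: Δt = γτ = 1.2254 × 0.290 ps = 0.35537 ps.
Distance: d = vΔt = 0.578 × 2.998×10⁸ m/s × 3.5537×10^-13 s = 6.16×10^-5 m = 0.0616 mm.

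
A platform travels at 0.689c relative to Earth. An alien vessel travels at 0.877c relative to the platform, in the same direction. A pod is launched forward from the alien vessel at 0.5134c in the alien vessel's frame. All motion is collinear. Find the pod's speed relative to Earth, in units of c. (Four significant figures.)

Apply u = (u'+v)/(1+u'v) twice. Pod in the platform frame: (0.5134+0.877)/(1+0.5134·0.877) = 1.3904/1.4502518 = 0.95873c.
That velocity, transformed to the rest frame of Earth: (0.95873+0.689)/(1+0.95873·0.689) = 1.64773/1.66056497 = 0.99227c.

0.9923c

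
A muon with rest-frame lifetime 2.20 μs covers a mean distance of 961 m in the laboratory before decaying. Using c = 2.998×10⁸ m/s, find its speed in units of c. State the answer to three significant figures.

Let x = d/(cτ) = 961.0 m / (2.998×10⁸ m/s × 2.200×10^-6 s) = 1.457. Since d = βγcτ, x = βγ = β/√(1−β²).
Solving: β² = x²/(1+x²) = 2.12285/3.12285 = 0.67978, so β = 0.824.

0.824c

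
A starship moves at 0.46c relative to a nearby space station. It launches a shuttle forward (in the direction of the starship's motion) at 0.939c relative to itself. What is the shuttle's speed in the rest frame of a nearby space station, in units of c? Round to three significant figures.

Relativistic velocity addition: u = (u' + v)/(1 + u'v/c²), with u' = 0.939c and v = 0.46c.
Numerator: 0.939 + 0.46 = 1.399. Denominator: 1 + (0.939)(0.46) = 1.43194.
u = 1.399/1.43194 = 0.977, so the speed is 0.977c.

0.977c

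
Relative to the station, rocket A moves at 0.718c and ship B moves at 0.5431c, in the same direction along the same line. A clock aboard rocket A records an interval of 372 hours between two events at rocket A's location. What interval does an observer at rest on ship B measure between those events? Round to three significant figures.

The velocity of rocket A relative to ship B is (0.718 − 0.5431)c / (1 − 0.718×0.5431) = 0.2867c; relative speed 0.2867c.
At |u| = 0.2867c, γ = (1 − 0.0821969)^(−1/2) = 1.0438.
Rocket A's interval is proper; time dilation gives Δt_B = γΔτ = 1.0438 × 372 hours = 388 hours.

388 hours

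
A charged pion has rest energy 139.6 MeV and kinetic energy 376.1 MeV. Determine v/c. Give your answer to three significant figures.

γ = 1 + K/(mc²) = 1 + 376.1/139.6 = 3.6941.
β = √(1 − 1/γ²) = √(1 − 0.0732795) = √0.9267205 = 0.963.

0.963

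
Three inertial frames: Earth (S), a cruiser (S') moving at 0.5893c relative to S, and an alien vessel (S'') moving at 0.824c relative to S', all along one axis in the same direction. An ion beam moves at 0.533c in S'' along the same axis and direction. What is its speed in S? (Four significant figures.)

0.9849c

Compose velocities in two stages. Stage 1 (into S'): u₁ = (0.533+0.824)/(1+0.533×0.824) = 0.94289.
Stage 2 (into S): u = (0.94289+0.5893)/(1+0.94289×0.5893) = 0.98492, so the speed is 0.9849c.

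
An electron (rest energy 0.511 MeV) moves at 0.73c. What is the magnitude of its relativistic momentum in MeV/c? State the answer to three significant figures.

0.546 MeV/c

With β = 0.73, γ = 1/√(1 − 0.73²) = 1/√0.4671 = 1.4632.
Momentum: p = γβ·mc = 1.4632 × 0.73 × 0.511 MeV/c = 0.546 MeV/c.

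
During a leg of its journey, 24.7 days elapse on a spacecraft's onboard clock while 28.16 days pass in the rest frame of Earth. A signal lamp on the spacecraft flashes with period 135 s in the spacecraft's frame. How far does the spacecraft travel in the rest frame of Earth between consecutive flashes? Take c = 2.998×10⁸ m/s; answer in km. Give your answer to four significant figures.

The time-dilation ratio gives γ = 28.16/24.7 = 1.14008.
β = √(1 − 1/γ²) = 0.48025. Lab-frame period = γτ = 1.14008×135 s = 153.91 s. Distance = βc × γτ = 0.48025 × 2.998×10⁸ m/s × 153.91 s = 2.2160×10^10 m = 2.216×10^7 km.

2.216×10^7 km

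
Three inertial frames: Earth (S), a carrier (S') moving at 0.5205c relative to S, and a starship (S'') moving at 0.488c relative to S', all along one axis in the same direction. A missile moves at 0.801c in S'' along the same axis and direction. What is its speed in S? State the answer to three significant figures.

First combine the missile and starship (S''→S'): u₁ = (0.801 + 0.488)/(1 + 0.801×0.488) = 1.289/1.390888 = 0.92675.
Then combine with the carrier (S'→S): u = (0.92675 + 0.5205)/(1 + 0.92675×0.5205) = 1.44725/1.482373375 = 0.97631.

0.976c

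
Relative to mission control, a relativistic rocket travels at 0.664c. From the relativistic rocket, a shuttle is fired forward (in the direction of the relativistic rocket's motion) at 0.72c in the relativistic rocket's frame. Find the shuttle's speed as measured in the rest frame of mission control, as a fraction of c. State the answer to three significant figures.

0.936c

In units of c, u = (u' + v)/(1 + u'v) with u' = 0.72 and v = 0.664.
Numerator: 0.72 + 0.664 = 1.384. Denominator: 1 + (0.72)(0.664) = 1.47808.
u = 1.384/1.47808 = 0.93635, so the speed is 0.936c.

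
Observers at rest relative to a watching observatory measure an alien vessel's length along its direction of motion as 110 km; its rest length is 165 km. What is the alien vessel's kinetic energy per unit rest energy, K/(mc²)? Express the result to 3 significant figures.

0.500

From L = L₀/γ: γ = 165/110 = 1.5.
Since K = (γ−1)mc², K/(mc²) = 1.5 − 1 = 0.500.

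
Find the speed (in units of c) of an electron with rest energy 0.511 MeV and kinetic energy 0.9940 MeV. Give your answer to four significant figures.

K = (γ−1)mc², so γ = 1 + 0.9940/0.511 = 2.9452.
Then v/c = √(1 − γ⁻²) = √(1 − 0.115284) = √0.884716 = 0.9406.

0.9406c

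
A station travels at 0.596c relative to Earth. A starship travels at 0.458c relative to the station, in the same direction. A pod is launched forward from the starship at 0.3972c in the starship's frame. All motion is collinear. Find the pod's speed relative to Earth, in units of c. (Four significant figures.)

Apply u = (u'+v)/(1+u'v) twice. Pod in the station frame: (0.3972+0.458)/(1+0.3972·0.458) = 0.8552/1.1819176 = 0.72357c.
That velocity, transformed to the rest frame of Earth: (0.72357+0.596)/(1+0.72357·0.596) = 1.31957/1.43124772 = 0.92197c.

0.9220c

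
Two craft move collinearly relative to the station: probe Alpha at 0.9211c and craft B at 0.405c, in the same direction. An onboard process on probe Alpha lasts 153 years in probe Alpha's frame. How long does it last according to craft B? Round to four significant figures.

269.5 years

Speed of probe Alpha in craft B's frame: u = (v_A − v_B)/(1 − v_A v_B/c²) = (0.9211 − 0.405)/(1 − 0.9211×0.405) = 0.5161/0.6269545 = 0.82319; |u| = 0.82319c.
γ for this relative speed: γ = 1/√(1 − 0.677642) = 1.7613.
The clock on probe Alpha records proper time, so craft B measures Δt = γΔτ = 1.7613 × 153 = 269.5 years.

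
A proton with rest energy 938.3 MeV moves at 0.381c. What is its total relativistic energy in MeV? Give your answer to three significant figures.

1010 MeV

Lorentz factor: γ = (1 − 0.145161)^(−1/2) = 1.0816.
Total energy: E = γmc² = 1.0816 × 938.3 MeV = 1010 MeV.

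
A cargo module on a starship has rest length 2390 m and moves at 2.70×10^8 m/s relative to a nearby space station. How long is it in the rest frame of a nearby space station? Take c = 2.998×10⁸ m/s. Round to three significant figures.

β = v/c = (2.70×10^8 m/s)/(2.998×10⁸ m/s) = 0.9006.
γ = 1/√(1 − β²) = 1/√(1 − 0.81108036) = 1/√0.18891964 = 1/0.434649 = 2.3007.
Length contraction: L = L₀/γ = 2390/2.3007 = 1040 m.

1040 m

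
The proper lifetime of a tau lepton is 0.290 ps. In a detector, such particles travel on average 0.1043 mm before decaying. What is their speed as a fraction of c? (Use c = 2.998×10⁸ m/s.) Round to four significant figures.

0.7681c

d = βγcτ ⇒ βγ = d/(cτ) = 1.043×10^-4 m / (8.6942×10^-5 m) = 1.1997.
β = (βγ)/√(1+(βγ)²) = 1.1997/√2.43928 = 0.7681.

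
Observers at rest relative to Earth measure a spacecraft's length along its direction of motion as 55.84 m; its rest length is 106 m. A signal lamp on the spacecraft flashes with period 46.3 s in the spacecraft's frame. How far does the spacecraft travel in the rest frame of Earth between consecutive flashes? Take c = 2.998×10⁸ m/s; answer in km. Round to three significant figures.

2.24×10^7 km

From L = L₀/γ: γ = 106/55.84 = 1.89828.
β = √(1 − 1/γ²) = 0.84999. Lab-frame period = γτ = 1.89828×46.3 s = 87.89 s. Distance = βc × γτ = 0.84999 × 2.998×10⁸ m/s × 87.89 s = 2.2397×10^10 m = 2.24×10^7 km.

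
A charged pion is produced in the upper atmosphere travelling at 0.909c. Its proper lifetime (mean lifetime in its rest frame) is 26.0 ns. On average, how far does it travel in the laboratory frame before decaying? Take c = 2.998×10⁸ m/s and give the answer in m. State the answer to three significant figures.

17.0 m

β² = 0.826281, so γ = 1/√0.173719 = 2.3993.
Lab-frame lifetime: Δt = γτ = 2.3993 × 26.0 ns = 62.382 ns.
Distance: d = vΔt = 0.909 × 2.998×10⁸ m/s × 6.2382×10^-8 s = 17.0 m.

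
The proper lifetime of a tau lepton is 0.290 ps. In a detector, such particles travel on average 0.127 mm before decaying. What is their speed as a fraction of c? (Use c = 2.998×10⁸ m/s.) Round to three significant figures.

0.825c

Let x = d/(cτ) = 1.270×10^-4 m / (2.998×10⁸ m/s × 2.900×10^-13 s) = 1.4607. Since d = βγcτ, x = βγ = β/√(1−β²).
Solving: β² = x²/(1+x²) = 2.13364/3.13364 = 0.680882, so β = 0.825.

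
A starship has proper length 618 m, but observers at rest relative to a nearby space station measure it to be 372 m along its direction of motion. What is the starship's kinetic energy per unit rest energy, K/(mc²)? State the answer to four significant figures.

γ = L₀/L = 618/372 = 1.66129.
K/(mc²) = γ − 1 = 1.66129 − 1 = 0.6613.

0.6613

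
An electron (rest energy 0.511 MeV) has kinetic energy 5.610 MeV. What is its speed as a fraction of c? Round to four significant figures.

0.9965c

γ = 1 + K/(mc²) = 1 + 5.610/0.511 = 11.978.
β = √(1 − 1/γ²) = √(1 − 0.00696998) = √0.99303002 = 0.9965.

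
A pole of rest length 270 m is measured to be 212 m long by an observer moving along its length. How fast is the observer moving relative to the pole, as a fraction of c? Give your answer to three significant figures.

0.619c

Length contraction gives γ = L₀/L = 270/212 = 1.2736.
β = √(1 − 1/γ²) = √0.383499 = 0.619.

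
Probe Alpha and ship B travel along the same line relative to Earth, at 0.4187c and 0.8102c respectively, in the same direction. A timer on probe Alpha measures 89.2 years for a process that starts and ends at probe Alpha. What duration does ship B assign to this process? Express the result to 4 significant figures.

110.7 years

Speed of probe Alpha in ship B's frame: u = (v_A − v_B)/(1 − v_A v_B/c²) = (0.4187 − 0.8102)/(1 − 0.4187×0.8102) = −0.3915/0.66076926 = −0.59249; |u| = 0.59249c.
At |u| = 0.59249c, γ = (1 − 0.351044)^(−1/2) = 1.2413.
The clock on probe Alpha records proper time, so ship B measures Δt = γΔτ = 1.2413 × 89.2 = 110.7 years.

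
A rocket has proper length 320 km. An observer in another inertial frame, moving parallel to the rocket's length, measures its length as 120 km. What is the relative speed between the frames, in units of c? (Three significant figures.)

Length contraction gives γ = L₀/L = 320/120 = 2.6667.
β = √(1 − 1/γ²) = √0.859379 = 0.927.

0.927c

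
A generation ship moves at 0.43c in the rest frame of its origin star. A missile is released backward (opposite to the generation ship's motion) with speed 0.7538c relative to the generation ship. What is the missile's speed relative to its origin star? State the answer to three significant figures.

Relativistic velocity addition: u = (u' + v)/(1 + u'v/c²), with u' = −0.7538c and v = 0.43c.
Numerator: −0.7538 + 0.43 = −0.3238. Denominator: 1 + (−0.7538)(0.43) = 0.675866.
u = −0.3238/0.675866 = −0.47909, so the speed is 0.479c.

0.479c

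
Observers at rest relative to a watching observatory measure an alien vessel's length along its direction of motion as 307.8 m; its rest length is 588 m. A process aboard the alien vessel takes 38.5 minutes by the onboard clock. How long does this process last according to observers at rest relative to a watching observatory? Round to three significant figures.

73.5 minutes

Length contraction gives γ = L₀/L = 588/307.8 = 1.91033.
Δt = γΔτ = 1.91033 × 38.5 = 73.5 minutes.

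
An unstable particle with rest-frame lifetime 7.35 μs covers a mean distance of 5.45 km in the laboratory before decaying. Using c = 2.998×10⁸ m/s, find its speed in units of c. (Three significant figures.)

Let x = d/(cτ) = 5450 m / (2.998×10⁸ m/s × 7.350×10^-6 s) = 2.4733. Since d = βγcτ, x = βγ = β/√(1−β²).
Solving: β² = x²/(1+x²) = 6.11721/7.11721 = 0.859496, so β = 0.927.

0.927c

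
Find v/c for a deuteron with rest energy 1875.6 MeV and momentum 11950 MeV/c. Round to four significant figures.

βγ = pc/(mc²) = 11950/1875.6 = 6.3713.
Since γ² = 1 + (βγ)² = 41.5935, γ = √41.5935 = 6.4493, and β = (βγ)/γ = 6.3713/6.4493 = 0.9879.

0.9879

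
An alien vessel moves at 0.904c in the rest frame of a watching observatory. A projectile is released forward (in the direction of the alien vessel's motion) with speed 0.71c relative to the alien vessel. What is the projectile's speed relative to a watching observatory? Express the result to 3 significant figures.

Relativistic velocity addition: u = (u' + v)/(1 + u'v/c²), with u' = 0.71c and v = 0.904c.
Numerator: 0.71 + 0.904 = 1.614. Denominator: 1 + (0.71)(0.904) = 1.64184.
u = 1.614/1.64184 = 0.98304, so the speed is 0.983c.

0.983c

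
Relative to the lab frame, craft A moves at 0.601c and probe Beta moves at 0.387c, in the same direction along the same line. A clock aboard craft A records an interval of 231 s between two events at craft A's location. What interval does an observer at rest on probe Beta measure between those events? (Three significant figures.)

241 s

Speed of craft A in probe Beta's frame: u = (v_A − v_B)/(1 − v_A v_B/c²) = (0.601 − 0.387)/(1 − 0.601×0.387) = 0.214/0.767413 = 0.27886; |u| = 0.27886c.
At |u| = 0.27886c, γ = (1 − 0.0777629)^(−1/2) = 1.0413.
Craft A's interval is proper; time dilation gives Δt_B = γΔτ = 1.0413 × 231 s = 241 s.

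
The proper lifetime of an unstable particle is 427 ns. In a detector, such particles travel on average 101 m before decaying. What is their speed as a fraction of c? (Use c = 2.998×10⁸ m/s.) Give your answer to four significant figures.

0.6194c

d = βγcτ ⇒ βγ = d/(cτ) = 101.0 m / (128.0146 m) = 0.78897.
β = (βγ)/√(1+(βγ)²) = 0.78897/√1.622474 = 0.6194.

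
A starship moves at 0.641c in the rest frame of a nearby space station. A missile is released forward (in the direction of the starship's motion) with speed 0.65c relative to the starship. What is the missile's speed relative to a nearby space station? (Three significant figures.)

Relativistic velocity addition: u = (u' + v)/(1 + u'v/c²), with u' = 0.65c and v = 0.641c.
Numerator: 0.65 + 0.641 = 1.291. Denominator: 1 + (0.65)(0.641) = 1.41665.
u = 1.291/1.41665 = 0.9113, so the speed is 0.911c.

0.911c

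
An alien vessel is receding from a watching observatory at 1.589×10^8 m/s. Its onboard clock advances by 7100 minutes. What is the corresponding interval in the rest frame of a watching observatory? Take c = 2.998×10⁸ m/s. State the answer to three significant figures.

β = v/c = (1.589×10^8 m/s)/(2.998×10⁸ m/s) = 0.53002.
Lorentz factor: γ = (1 − 0.2809212004)^(−1/2) = 1.1793.
Time dilation: Δt = γ·Δτ = 1.1793 × 7100 = 8370 minutes.

8370 minutes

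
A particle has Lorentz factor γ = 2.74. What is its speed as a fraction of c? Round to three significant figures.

β = √(1 − 1/γ²) = √(1 − 1/7.5076) = √0.866802 = 0.931.

0.931c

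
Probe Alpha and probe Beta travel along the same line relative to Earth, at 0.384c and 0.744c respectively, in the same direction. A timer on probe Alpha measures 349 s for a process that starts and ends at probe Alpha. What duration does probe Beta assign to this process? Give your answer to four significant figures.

The velocity of probe Alpha relative to probe Beta is (0.384 − 0.744)c / (1 − 0.384×0.744) = −0.50399c; relative speed 0.50399c.
γ for this relative speed: γ = 1/√(1 − 0.254006) = 1.1578.
The clock on probe Alpha records proper time, so probe Beta measures Δt = γΔτ = 1.1578 × 349 = 404.1 s.

404.1 s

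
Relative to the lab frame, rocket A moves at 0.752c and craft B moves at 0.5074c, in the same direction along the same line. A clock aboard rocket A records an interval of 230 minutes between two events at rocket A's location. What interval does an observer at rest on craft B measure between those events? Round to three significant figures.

Speed of rocket A in craft B's frame: u = (v_A − v_B)/(1 − v_A v_B/c²) = (0.752 − 0.5074)/(1 − 0.752×0.5074) = 0.2446/0.6184352 = 0.39551; |u| = 0.39551c.
At |u| = 0.39551c, γ = (1 − 0.156428)^(−1/2) = 1.0888.
The clock on rocket A records proper time, so craft B measures Δt = γΔτ = 1.0888 × 230 = 250 minutes.

250 minutes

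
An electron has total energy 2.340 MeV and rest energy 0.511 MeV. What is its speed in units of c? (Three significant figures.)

γ = E/(mc²) = 2.340/0.511 = 4.5793.
β = √(1 − 1/γ²) = √(1 − 0.0476872) = √0.9523128 = 0.976.

0.976c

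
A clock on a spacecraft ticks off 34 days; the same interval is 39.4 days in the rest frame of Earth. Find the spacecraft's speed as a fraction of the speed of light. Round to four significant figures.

0.5053c

γ = Δt/Δτ = 39.4/34 = 1.1588.
β = √(1 − 1/γ²) = √(1 − 0.744703) = √0.255297 = 0.5053.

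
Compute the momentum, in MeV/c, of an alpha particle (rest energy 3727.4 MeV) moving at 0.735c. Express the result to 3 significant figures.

γ = 1/√(1 − β²) = 1/√(1 − 0.540225) = 1/√0.459775 = 1/0.678067 = 1.4748.
Momentum: p = γβ·mc = 1.4748 × 0.735 × 3727.4 MeV/c = 4040 MeV/c.

4040 MeV/c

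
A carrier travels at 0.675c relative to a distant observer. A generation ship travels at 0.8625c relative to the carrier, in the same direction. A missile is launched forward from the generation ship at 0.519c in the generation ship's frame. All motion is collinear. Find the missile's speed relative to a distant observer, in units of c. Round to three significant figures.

0.991c

Compose velocities in two stages. Stage 1 (into S'): u₁ = (0.519+0.8625)/(1+0.519×0.8625) = 0.95431.
Stage 2 (into S): u = (0.95431+0.675)/(1+0.95431×0.675) = 0.99097, so the speed is 0.991c.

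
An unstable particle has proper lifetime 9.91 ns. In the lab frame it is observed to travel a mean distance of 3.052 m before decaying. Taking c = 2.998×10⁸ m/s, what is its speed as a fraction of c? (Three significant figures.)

0.717c

Lab distance = (lab lifetime)·v = γτ·βc, so βγ = d/(cτ) = 3.052/(2.998×10⁸ × 9.910×10^-9) = 1.0273.
With βγ = 1.0273: γ² = 1 + (βγ)² = 2.05535, and β = (βγ)/γ = 1.0273/1.43365 = 0.717.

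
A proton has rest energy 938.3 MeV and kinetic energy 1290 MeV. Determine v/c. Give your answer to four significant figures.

0.9070

γ = 1 + K/(mc²) = 1 + 1290/938.3 = 2.3748.
β = √(1 − 1/γ²) = √(1 − 0.177315) = √0.822685 = 0.9070.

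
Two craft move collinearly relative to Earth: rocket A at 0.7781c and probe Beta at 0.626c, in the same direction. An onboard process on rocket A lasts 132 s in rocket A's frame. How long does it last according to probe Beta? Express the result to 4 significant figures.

138.2 s

The velocity of rocket A relative to probe Beta is (0.7781 − 0.626)c / (1 − 0.7781×0.626) = 0.29654c; relative speed 0.29654c.
At |u| = 0.29654c, γ = (1 − 0.087936)^(−1/2) = 1.0471.
The clock on rocket A records proper time, so probe Beta measures Δt = γΔτ = 1.0471 × 132 = 138.2 s.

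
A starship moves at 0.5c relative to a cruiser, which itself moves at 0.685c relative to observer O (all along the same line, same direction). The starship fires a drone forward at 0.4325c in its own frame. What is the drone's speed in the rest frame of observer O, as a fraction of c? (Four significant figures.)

0.9518c

Apply u = (u'+v)/(1+u'v) twice. Drone in the cruiser frame: (0.4325+0.5)/(1+0.4325·0.5) = 0.9325/1.21625 = 0.7667c.
That velocity, transformed to the rest frame of observer O: (0.7667+0.685)/(1+0.7667·0.685) = 1.4517/1.5251895 = 0.95182c.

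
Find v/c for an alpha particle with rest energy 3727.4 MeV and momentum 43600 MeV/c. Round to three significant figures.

pc/(mc²) = 43600/3727.4 = 11.697 = βγ = β/√(1−β²).
So β² = x²/(1 + x²) with x = 11.697: x² = 136.82, β² = 136.82/137.82 = 0.992744, β = 0.996.

0.996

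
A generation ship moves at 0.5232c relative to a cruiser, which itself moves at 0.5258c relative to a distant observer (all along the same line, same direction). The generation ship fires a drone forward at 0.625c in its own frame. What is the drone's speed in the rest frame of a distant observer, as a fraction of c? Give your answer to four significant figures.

0.9561c

First combine the drone and generation ship (S''→S'): u₁ = (0.625 + 0.5232)/(1 + 0.625×0.5232) = 1.1482/1.327 = 0.86526.
Then combine with the cruiser (S'→S): u = (0.86526 + 0.5258)/(1 + 0.86526×0.5258) = 1.39106/1.454953708 = 0.95609.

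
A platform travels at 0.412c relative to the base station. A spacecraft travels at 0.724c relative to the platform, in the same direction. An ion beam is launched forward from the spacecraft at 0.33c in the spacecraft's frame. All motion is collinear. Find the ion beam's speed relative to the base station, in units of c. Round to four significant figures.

Compose velocities in two stages. Stage 1 (into S'): u₁ = (0.33+0.724)/(1+0.33×0.724) = 0.85074.
Stage 2 (into S): u = (0.85074+0.412)/(1+0.85074×0.412) = 0.93501, so the speed is 0.9350c.

0.9350c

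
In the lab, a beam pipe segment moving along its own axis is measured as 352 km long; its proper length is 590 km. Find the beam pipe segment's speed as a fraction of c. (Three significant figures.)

0.803c

Length contraction gives γ = L₀/L = 590/352 = 1.6761.
β = √(1 − 1/γ²) = √0.644041 = 0.803.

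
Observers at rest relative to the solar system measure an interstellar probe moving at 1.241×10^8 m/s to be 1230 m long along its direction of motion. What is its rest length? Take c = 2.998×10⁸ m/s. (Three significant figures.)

β = v/c = (1.241×10^8 m/s)/(2.998×10⁸ m/s) = 0.413943.
γ = 1/√(1 − β²) = 1/√(1 − 0.1713488) = 1/√0.8286512 = 1/0.910303 = 1.0985.
Proper length: L₀ = γ·L = 1.0985 × 1230 = 1350 m.

1350 m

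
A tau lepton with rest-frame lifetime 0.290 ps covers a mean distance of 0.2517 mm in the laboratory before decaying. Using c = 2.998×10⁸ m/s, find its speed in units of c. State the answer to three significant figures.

0.945c

Let x = d/(cτ) = 2.517×10^-4 m / (2.998×10⁸ m/s × 2.900×10^-13 s) = 2.895. Since d = βγcτ, x = βγ = β/√(1−β²).
Solving: β² = x²/(1+x²) = 8.38102/9.38102 = 0.893402, so β = 0.945.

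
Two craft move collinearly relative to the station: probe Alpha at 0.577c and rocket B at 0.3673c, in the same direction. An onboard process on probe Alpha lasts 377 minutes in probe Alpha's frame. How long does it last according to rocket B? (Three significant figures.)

The velocity of probe Alpha relative to rocket B is (0.577 − 0.3673)c / (1 − 0.577×0.3673) = 0.26609c; relative speed 0.26609c.
γ for this relative speed: γ = 1/√(1 − 0.0708039) = 1.0374.
The clock on probe Alpha records proper time, so rocket B measures Δt = γΔτ = 1.0374 × 377 = 391 minutes.

391 minutes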